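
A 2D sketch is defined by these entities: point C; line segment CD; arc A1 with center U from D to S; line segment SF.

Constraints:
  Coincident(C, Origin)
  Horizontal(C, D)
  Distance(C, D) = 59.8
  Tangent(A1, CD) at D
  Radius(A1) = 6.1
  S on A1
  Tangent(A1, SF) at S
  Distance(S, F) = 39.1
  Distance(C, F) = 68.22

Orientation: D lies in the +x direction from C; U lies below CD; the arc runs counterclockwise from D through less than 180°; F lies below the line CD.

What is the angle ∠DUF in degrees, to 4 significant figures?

167.8°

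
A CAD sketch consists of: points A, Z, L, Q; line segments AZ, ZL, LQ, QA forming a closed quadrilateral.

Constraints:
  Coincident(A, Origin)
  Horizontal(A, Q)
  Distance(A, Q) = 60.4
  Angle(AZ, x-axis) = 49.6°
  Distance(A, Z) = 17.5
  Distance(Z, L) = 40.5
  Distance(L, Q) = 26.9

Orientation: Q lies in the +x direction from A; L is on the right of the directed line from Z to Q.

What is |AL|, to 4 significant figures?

42.24

Checks: |ZL| = 40.50 ✓; |LQ| = 26.90 ✓.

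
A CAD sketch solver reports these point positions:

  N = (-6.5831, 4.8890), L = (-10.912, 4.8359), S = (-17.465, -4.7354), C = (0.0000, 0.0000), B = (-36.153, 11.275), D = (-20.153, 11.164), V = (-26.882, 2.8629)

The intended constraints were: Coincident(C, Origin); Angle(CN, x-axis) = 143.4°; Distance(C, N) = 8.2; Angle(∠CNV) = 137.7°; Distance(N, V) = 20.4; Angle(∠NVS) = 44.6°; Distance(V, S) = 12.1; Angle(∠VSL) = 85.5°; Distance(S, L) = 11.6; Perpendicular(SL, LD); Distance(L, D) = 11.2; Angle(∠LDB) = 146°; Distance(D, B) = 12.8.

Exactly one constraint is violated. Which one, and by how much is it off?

Distance(D, B) = 12.8 — off by 3.20.

C = (0.00, 0.00) ✓; CN at 143.4° ✓; |CN| = 8.200 ✓; ∠CNV = 137.7° ✓; |NV| = 20.40 ✓; ∠NVS = 44.60° ✓; |VS| = 12.10 ✓; ∠VSL = 85.50° ✓; |SL| = 11.60 ✓; ∠(SL, LD) = 89.99° ✓; |LD| = 11.20 ✓; ∠LDB = 146.0° ✓; |DB| = 16.00 ✗.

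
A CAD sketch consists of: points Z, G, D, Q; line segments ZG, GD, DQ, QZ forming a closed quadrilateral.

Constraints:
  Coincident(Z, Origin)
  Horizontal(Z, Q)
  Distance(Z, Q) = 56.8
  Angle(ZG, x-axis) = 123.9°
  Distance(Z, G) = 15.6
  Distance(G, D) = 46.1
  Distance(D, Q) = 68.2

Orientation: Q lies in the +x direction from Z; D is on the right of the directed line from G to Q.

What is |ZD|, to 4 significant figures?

32.93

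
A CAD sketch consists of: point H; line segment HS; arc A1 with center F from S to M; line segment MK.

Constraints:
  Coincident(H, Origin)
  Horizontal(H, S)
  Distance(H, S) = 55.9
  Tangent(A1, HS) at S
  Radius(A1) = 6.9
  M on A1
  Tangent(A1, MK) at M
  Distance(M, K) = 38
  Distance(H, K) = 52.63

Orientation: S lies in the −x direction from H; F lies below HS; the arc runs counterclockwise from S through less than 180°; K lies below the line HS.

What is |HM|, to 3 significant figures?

62.0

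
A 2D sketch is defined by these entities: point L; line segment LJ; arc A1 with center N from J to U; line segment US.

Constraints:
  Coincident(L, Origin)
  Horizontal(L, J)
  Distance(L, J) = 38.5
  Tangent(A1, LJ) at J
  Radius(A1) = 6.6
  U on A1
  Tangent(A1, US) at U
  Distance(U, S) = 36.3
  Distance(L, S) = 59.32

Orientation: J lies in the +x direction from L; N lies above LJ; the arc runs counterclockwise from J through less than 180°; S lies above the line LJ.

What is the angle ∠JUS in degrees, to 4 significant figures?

131.3°

L is at the origin; LJ is horizontal with |LJ| = 38.5 and J on the +x side, so J = (38.50, 0.000). The tangent condition forces NJ to be normal to LJ, so N = J + (0, 6.6) = (38.50, 6.600). Since NU ⟂ US (tangency), |NS| = √(6.6² + 36.3²) = 36.90 regardless of where U sits on A1. So S lies on both circle(L, 59.32) and circle(N, 36.90); the above-LJ intersection is S = (40.39, 43.45). U is the foot of the tangent from S: U = (45.05, 7.447).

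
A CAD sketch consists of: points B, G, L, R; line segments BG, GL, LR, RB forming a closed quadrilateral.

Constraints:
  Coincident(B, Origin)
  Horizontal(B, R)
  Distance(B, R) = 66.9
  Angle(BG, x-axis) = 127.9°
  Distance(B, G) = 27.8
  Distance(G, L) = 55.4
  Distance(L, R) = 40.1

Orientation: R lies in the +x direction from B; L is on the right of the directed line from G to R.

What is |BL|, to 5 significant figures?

29.870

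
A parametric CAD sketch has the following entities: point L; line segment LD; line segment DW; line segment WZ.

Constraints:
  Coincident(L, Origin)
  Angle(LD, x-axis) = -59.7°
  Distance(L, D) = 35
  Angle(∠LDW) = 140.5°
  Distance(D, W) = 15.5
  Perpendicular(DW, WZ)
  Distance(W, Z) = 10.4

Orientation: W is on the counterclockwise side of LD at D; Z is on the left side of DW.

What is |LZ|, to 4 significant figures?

44.13

L is at the origin; LD runs at -59.7° with length 35.0, so D = 35.0·(cos -59.7°, sin -59.7°) = (17.66, -30.22). ∠LDW = 140.5°, so DW runs at -59.7° + (180° − 140.5°) = -20.20° from the x-axis; with |DW| = 15.5, W = D + 15.5·(cos -20.20°, sin -20.20°) = (32.21, -35.57). DW ⟂ WZ; with |WZ| = 10.4 on the left of DW, Z = W + 10.4·(0.3453, 0.9385) = (35.80, -25.81). Then |LZ| = |Z − L| = 44.13.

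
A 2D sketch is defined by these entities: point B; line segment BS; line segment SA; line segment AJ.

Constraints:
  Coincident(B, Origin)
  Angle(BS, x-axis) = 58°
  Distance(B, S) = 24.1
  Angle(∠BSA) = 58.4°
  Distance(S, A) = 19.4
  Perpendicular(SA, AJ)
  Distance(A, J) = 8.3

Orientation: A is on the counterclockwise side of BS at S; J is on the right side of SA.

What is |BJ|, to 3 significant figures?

29.6

∠BSA = 58.4°, so SA runs at 58.0° + (180° − 58.4°) = 180° from the x-axis; with |SA| = 19.4, A = S + 19.4·(cos 180°, sin 180°) = (-6.63, 20.6). The perpendicularity gives AJ at right angles to SA; with |AJ| = 8.3 on the right of SA, J = A + 8.3·(0.00698, 1.00) = (-6.57, 28.9). Then |BJ| = |J − B| = 29.6.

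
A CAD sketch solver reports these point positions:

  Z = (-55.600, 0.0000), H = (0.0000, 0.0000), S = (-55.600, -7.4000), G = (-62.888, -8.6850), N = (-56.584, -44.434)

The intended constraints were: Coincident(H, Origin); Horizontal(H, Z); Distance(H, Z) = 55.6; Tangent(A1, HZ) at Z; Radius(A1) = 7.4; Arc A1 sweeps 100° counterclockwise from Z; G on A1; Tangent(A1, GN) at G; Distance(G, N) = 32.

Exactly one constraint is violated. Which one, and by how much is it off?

Distance(G, N) = 32 — off by 4.30.

H = (0.00, 0.00) ✓; H.y = 0.00, Z.y = 0.00 ✓; |HZ| = 55.60 ✓; ∠(SZ, ZH) = 90.00° ✓; |SZ| = 7.400 ✓; bearing(S→G) − bearing(S→Z) = 100.0° ✓; |SG| = 7.400 ✓; ∠(SG, GN) = 90.00° ✓; |GN| = 36.30 ✗.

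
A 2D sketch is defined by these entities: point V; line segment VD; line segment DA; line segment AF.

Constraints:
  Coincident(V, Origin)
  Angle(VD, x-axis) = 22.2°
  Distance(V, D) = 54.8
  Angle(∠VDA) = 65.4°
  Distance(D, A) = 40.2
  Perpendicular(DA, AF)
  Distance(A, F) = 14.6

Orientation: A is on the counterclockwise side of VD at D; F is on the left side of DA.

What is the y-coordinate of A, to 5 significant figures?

48.224

V is at the origin; VD runs at 22.2° with length 54.8, so D = 54.8·(cos 22.2°, sin 22.2°) = (50.738, 20.706). ∠VDA = 65.4°, so DA runs at 22.2° + (180° − 65.4°) = 136.80° from the x-axis; with |DA| = 40.2, A = D + 40.2·(cos 136.80°, sin 136.80°) = (21.433, 48.224). So A.y = 48.224.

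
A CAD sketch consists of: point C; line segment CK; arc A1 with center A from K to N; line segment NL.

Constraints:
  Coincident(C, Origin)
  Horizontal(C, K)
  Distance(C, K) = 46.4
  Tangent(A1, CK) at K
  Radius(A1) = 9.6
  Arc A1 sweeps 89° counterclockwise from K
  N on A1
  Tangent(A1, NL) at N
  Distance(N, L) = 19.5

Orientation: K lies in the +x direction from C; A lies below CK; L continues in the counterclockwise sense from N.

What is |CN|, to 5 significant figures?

37.991

C is at the origin; CK is horizontal with |CK| = 46.4 and K on the +x side, so K = (46.400, 0.0000). Since A1 is tangent to CK there, AK ⟂ CK, so A = K + (0, -9.6) = (46.400, -9.6000). On A1, K sits at bearing 90° from A; an 89° counterclockwise sweep puts N at bearing 179°, so N = A + 9.6·(cos 179°, sin 179°) = (36.801, -9.4325). Then |CN| = |N − C| = 37.991.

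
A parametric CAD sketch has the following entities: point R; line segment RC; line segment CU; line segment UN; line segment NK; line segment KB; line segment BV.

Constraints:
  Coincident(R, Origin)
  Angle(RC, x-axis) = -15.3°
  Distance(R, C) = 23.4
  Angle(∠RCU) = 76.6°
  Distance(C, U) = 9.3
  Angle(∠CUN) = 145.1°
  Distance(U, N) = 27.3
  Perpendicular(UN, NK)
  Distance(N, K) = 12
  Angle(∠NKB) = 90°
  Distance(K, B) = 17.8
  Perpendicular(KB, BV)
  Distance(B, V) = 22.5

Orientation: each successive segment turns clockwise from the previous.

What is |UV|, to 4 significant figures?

14.16

∠NKB = 90.0° gives KB at 26.40° from the x-axis; with |KB| = 17.8, B = (4.260, -7.808). The perpendicularity gives BV at right angles to KB, so BV runs at -63.60°; with |BV| = 22.5, V = (14.26, -27.96). Then |UV| = |V − U| = 14.16.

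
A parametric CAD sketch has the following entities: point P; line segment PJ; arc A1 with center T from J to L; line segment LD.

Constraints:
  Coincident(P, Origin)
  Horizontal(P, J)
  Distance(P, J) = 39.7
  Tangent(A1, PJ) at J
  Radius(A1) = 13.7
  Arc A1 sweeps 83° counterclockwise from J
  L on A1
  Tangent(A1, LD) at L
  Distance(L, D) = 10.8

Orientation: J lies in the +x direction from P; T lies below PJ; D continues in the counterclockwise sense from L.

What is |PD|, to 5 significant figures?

33.644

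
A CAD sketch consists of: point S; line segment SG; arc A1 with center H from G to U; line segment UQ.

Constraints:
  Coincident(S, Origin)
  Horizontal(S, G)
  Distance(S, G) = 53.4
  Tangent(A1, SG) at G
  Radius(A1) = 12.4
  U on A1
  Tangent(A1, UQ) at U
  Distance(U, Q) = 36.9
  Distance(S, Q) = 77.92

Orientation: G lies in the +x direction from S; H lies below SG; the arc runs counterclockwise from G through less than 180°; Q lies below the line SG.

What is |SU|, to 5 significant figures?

45.998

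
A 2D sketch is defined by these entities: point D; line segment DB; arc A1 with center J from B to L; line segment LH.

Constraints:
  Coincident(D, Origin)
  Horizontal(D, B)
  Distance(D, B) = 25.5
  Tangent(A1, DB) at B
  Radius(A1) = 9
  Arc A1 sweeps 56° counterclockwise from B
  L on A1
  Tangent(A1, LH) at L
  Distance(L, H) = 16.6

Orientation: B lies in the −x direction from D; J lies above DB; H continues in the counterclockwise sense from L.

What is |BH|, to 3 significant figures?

24.4

On A1, B sits at bearing -90° from J; a 56° counterclockwise sweep puts L at bearing -34°, so L = J + 9.0·(cos -34°, sin -34°) = (-18.0, 3.97). Since A1 is tangent to LH there, JL ⟂ LH, so LH runs along (−sin -34°, cos -34°); with |LH| = 16.6, H = (-8.76, 17.7). Then |BH| = |H − B| = 24.4.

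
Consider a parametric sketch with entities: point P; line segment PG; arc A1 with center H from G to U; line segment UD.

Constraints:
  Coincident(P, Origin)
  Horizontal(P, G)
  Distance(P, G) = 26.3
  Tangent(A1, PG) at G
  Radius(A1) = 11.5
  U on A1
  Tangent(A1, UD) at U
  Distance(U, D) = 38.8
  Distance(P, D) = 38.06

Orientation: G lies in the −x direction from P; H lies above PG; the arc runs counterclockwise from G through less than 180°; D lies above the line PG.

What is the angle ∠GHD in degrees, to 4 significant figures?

130.5°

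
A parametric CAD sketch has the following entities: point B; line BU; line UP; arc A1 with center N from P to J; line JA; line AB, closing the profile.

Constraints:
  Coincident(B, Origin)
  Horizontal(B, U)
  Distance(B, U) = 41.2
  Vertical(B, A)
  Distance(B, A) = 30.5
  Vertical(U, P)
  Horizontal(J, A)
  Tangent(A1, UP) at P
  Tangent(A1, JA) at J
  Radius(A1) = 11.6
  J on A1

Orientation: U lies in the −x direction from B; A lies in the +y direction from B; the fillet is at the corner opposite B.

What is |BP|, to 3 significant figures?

45.3

B is at the origin; BU is horizontal with |BU| = 41.2 and U on the −x side, so U = (-41.2, 0.00). B and A share the same x with |BA| = 30.5 and A on the +y side, so A = (0.00, 30.5). The virtual corner opposite B is at (-41.2, 30.5). A1 meets UP tangentially, so NP is at right angles to UP and since A1 is tangent to JA there, NJ ⟂ JA, with radius 11.6, so the center N sits 11.6 in from both sides at N = (-29.6, 18.9). That places the tangent points at P = (-41.2, 18.9) on UP and J = (-29.6, 30.5) on JA. Then |BP| = |P − B| = 45.3.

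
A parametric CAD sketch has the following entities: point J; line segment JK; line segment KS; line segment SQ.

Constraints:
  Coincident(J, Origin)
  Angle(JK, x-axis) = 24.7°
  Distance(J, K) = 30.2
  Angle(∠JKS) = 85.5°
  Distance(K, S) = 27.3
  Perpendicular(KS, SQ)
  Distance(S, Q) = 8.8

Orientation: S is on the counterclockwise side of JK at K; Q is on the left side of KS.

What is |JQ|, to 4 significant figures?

32.80

∠JKS = 85.5°, so KS runs at 24.7° + (180° − 85.5°) = 119.2° from the x-axis; with |KS| = 27.3, S = K + 27.3·(cos 119.2°, sin 119.2°) = (14.12, 36.45). KS is perpendicular to SQ; with |SQ| = 8.8 on the left of KS, Q = S + 8.8·(-0.8729, -0.4879) = (6.437, 32.16). Then |JQ| = |Q − J| = 32.80.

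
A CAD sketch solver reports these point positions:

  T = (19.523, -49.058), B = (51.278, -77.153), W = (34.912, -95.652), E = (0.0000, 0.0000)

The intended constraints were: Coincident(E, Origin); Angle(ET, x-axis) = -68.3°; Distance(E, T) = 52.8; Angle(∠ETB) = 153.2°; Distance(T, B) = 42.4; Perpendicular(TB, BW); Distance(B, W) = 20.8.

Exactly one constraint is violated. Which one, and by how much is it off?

Distance(B, W) = 20.8 — off by 3.90.

E = (0.00, 0.00) ✓; ET at -68.30° ✓; |ET| = 52.80 ✓; ∠ETB = 153.2° ✓; |TB| = 42.40 ✓; ∠(TB, BW) = 90.00° ✓; |BW| = 24.70 ✗.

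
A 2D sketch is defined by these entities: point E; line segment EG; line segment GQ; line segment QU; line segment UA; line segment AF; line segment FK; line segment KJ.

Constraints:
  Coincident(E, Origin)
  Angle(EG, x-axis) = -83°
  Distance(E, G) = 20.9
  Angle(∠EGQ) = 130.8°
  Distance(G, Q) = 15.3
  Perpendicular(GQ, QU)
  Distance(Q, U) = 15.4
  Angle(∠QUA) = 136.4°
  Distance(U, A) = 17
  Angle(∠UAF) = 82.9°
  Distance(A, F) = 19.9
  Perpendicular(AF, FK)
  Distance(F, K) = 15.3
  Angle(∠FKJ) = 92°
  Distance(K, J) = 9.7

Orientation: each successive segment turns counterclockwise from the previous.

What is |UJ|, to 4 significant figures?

8.198

AF ⟂ FK, so FK runs at -73.10°; with |FK| = 15.3, K = (6.342, -20.13). ∠FKJ = 92.0° gives KJ at 14.90° from the x-axis; with |KJ| = 9.7, J = (15.72, -17.64). Then |UJ| = |J − U| = 8.198.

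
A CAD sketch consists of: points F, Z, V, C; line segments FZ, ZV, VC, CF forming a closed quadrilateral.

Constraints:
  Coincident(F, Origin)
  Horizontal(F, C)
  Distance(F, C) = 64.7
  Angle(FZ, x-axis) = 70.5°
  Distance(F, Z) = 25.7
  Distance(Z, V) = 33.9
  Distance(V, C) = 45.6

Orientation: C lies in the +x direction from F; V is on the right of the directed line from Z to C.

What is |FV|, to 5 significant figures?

21.241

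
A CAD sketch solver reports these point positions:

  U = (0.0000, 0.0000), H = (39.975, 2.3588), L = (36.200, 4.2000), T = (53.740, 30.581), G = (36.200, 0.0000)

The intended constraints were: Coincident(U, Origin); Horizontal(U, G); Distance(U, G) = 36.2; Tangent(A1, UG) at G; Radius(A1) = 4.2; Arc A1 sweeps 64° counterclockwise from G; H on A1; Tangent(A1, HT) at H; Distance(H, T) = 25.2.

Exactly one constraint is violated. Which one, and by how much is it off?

Distance(H, T) = 25.2 — off by 6.20.

U = (0.00, 0.00) ✓; U.y = 0.00, G.y = 0.00 ✓; |UG| = 36.20 ✓; ∠(LG, GU) = 90.00° ✓; |LG| = 4.200 ✓; bearing(L→H) − bearing(L→G) = 64.00° ✓; |LH| = 4.200 ✓; ∠(LH, HT) = 90.00° ✓; |HT| = 31.40 ✗.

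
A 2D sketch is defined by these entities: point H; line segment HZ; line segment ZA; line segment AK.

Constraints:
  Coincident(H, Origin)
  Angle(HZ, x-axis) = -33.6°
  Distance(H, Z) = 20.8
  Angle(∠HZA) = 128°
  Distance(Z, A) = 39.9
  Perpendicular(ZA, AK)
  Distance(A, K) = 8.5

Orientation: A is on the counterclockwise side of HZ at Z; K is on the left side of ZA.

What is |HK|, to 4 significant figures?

53.29

H is at the origin; HZ runs at -33.6° with length 20.8, so Z = 20.8·(cos -33.6°, sin -33.6°) = (17.32, -11.51). ∠HZA = 128.0°, so ZA runs at -33.6° + (180° − 128.0°) = 18.40° from the x-axis; with |ZA| = 39.9, A = Z + 39.9·(cos 18.40°, sin 18.40°) = (55.18, 1.084). ZA ⟂ AK; with |AK| = 8.5 on the left of ZA, K = A + 8.5·(-0.3156, 0.9489) = (52.50, 9.149). Then |HK| = |K − H| = 53.29.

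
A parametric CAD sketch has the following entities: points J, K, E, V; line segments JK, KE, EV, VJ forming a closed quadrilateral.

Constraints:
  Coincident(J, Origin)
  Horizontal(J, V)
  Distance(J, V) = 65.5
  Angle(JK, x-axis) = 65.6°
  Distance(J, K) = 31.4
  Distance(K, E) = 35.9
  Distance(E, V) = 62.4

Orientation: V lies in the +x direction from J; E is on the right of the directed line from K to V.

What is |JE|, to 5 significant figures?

6.8930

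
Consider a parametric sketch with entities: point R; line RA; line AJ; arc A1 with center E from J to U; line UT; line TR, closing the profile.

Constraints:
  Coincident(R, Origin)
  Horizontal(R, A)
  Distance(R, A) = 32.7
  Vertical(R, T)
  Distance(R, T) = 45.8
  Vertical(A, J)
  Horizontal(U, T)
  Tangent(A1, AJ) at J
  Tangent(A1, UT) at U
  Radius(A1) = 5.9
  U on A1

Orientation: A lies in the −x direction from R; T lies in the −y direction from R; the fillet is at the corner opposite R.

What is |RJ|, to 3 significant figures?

51.6

R is at the origin; R and A share the same y with |RA| = 32.7 and A on the −x side, so A = (-32.7, 0.00). RT is vertical with |RT| = 45.8 and T on the −y side, so T = (0.00, -45.8). The virtual corner opposite R is at (-32.7, -45.8). Tangency of A1 to AJ means the radius EJ is perpendicular to AJ and A1 meets UT tangentially, so EU is at right angles to UT, with radius 5.9, so the center E sits 5.9 in from both sides at E = (-26.8, -39.9). That places the tangent points at J = (-32.7, -39.9) on AJ and U = (-26.8, -45.8) on UT. Then |RJ| = |J − R| = 51.6.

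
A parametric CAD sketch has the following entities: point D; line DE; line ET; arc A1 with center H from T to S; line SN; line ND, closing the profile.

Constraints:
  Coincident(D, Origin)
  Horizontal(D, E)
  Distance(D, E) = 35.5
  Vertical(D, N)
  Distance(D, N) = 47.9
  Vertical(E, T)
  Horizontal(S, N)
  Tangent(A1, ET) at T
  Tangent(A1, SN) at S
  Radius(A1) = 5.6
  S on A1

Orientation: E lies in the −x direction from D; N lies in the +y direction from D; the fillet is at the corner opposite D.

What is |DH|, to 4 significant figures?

51.80

D is at the origin; DE is horizontal with |DE| = 35.5 and E on the −x side, so E = (-35.50, 0.000). D and N share the same x with |DN| = 47.9 and N on the +y side, so N = (0.000, 47.90). The virtual corner opposite D is at (-35.50, 47.90). Tangency of A1 to ET means the radius HT is perpendicular to ET and since A1 is tangent to SN there, HS ⟂ SN, with radius 5.6, so the center H sits 5.6 in from both sides at H = (-29.90, 42.30). Then |DH| = |H − D| = 51.80.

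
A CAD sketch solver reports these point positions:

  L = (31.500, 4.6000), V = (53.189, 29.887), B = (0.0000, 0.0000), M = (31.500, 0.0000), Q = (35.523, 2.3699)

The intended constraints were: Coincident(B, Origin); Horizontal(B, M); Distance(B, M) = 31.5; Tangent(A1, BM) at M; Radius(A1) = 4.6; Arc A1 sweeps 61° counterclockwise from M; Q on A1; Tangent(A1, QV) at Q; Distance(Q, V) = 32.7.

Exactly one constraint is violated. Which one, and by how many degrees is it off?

Tangent(A1, QV) at Q — off by 3.70°.

B = (0.00, 0.00) ✓; B.y = 0.00, M.y = 0.00 ✓; |BM| = 31.50 ✓; ∠(LM, MB) = 90.00° ✓; |LM| = 4.600 ✓; bearing(L→Q) − bearing(L→M) = 61.00° ✓; |LQ| = 4.600 ✓; ∠(LQ, QV) = 93.70° ✗; |QV| = 32.70 ✓.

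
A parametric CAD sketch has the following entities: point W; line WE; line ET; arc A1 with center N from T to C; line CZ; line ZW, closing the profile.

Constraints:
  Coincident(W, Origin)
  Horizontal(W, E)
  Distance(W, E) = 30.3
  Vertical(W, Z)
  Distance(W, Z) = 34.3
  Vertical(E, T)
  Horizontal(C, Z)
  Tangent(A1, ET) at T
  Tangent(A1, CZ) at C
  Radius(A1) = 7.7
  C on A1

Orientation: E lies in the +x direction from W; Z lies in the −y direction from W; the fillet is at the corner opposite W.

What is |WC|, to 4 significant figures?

41.08

W is at the origin; WE is horizontal with |WE| = 30.3 and E on the +x side, so E = (30.30, 0.000). WZ is vertical with |WZ| = 34.3 and Z on the −y side, so Z = (0.000, -34.30). The virtual corner opposite W is at (30.30, -34.30). Tangency of A1 to ET means the radius NT is perpendicular to ET and since A1 is tangent to CZ there, NC ⟂ CZ, with radius 7.7, so the center N sits 7.7 in from both sides at N = (22.60, -26.60). That places the tangent points at T = (30.30, -26.60) on ET and C = (22.60, -34.30) on CZ. Then |WC| = |C − W| = 41.08.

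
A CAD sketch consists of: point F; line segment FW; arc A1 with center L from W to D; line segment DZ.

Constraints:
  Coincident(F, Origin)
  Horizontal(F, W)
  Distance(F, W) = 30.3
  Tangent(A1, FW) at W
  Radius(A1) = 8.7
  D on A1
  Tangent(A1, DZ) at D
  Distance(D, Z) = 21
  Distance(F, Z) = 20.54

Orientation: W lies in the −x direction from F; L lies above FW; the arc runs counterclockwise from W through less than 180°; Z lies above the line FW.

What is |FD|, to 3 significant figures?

24.1

F is at the origin; FW is horizontal with |FW| = 30.3 and W on the −x side, so W = (-30.3, 0.00). The tangent condition forces LW to be normal to FW, so L = W + (0, 8.7) = (-30.3, 8.70). Since LD ⟂ DZ (tangency), |LZ| = √(8.7² + 21.0²) = 22.7 regardless of where D sits on A1. So Z lies on both circle(F, 20.54) and circle(L, 22.7); the above-FW intersection is Z = (-9.62, 18.1). D is the foot of the tangent from Z: D = (-23.9, 2.77).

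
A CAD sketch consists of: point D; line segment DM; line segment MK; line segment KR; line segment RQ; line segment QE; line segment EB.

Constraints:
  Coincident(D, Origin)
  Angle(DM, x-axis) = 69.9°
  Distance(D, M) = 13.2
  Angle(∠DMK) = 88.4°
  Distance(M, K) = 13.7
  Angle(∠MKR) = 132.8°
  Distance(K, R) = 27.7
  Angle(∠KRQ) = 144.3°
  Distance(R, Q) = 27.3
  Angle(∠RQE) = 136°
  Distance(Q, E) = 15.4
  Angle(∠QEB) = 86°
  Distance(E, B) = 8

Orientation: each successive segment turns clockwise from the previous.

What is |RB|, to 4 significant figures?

36.19

D is at the origin; DM runs at 69.9° with length 13.2, so M = (4.536, 12.40). ∠DMK = 88.4° gives MK at -21.70° from the x-axis; with |MK| = 13.7, K = (17.27, 7.331). ∠MKR = 132.8° gives KR at -68.90° from the x-axis; with |KR| = 27.7, R = (27.24, -18.51). ∠KRQ = 144.3° gives RQ at -104.6° from the x-axis; with |RQ| = 27.3, Q = (20.36, -44.93). ∠RQE = 136.0° gives QE at -148.6° from the x-axis; with |QE| = 15.4, E = (7.211, -52.95). ∠QEB = 86.0° gives EB at 117.4° from the x-axis; with |EB| = 8.0, B = (3.530, -45.85). Then |RB| = |B − R| = 36.19.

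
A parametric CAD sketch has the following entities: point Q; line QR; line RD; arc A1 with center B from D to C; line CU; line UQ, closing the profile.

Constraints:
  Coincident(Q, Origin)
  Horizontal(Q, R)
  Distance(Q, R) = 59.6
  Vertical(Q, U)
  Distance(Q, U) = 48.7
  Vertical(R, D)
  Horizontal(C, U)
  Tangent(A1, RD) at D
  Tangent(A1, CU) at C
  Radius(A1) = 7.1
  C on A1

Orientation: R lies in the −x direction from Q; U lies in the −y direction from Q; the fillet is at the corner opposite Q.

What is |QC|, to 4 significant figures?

71.61

Q is at the origin; QR is horizontal with |QR| = 59.6 and R on the −x side, so R = (-59.60, 0.000). QU is vertical with |QU| = 48.7 and U on the −y side, so U = (0.000, -48.70). The virtual corner opposite Q is at (-59.60, -48.70). Since A1 is tangent to RD there, BD ⟂ RD and tangency of A1 to CU means the radius BC is perpendicular to CU, with radius 7.1, so the center B sits 7.1 in from both sides at B = (-52.50, -41.60). That places the tangent points at D = (-59.60, -41.60) on RD and C = (-52.50, -48.70) on CU. Then |QC| = |C − Q| = 71.61.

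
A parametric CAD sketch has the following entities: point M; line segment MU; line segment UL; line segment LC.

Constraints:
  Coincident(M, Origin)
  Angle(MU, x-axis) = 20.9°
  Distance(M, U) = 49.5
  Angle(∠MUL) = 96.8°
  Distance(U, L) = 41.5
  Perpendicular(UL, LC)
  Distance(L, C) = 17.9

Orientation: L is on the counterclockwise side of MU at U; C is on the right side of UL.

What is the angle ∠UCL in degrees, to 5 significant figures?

66.668°

M is at the origin; MU runs at 20.9° with length 49.5, so U = 49.5·(cos 20.9°, sin 20.9°) = (46.243, 17.659). ∠MUL = 96.8°, so UL runs at 20.9° + (180° − 96.8°) = 104.10° from the x-axis; with |UL| = 41.5, L = U + 41.5·(cos 104.10°, sin 104.10°) = (36.133, 57.908). The perpendicularity gives LC at right angles to UL; with |LC| = 17.9 on the right of UL, C = L + 17.9·(0.96987, 0.24362) = (53.494, 62.269). Then cos ∠UCL = CU·CL / (|CU||CL|), giving 66.668°.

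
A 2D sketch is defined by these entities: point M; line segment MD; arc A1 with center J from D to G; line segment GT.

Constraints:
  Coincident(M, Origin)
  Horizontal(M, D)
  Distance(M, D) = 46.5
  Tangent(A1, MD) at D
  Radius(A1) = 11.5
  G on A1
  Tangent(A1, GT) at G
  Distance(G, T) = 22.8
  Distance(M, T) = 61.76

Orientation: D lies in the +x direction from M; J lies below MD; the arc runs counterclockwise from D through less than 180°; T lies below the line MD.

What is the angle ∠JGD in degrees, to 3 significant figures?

28.2°

M is at the origin; MD is horizontal with |MD| = 46.5 and D on the +x side, so D = (46.5, 0.00). A1 meets MD tangentially, so JD is at right angles to MD, so J = D + (0, -11.5) = (46.5, -11.5). Since JG ⟂ GT (tangency), |JT| = √(11.5² + 22.8²) = 25.5 regardless of where G sits on A1. So T lies on both circle(M, 61.76) and circle(J, 25.5); the below-MD intersection is T = (49.6, -36.9). G is the foot of the tangent from T: G = (36.9, -17.9).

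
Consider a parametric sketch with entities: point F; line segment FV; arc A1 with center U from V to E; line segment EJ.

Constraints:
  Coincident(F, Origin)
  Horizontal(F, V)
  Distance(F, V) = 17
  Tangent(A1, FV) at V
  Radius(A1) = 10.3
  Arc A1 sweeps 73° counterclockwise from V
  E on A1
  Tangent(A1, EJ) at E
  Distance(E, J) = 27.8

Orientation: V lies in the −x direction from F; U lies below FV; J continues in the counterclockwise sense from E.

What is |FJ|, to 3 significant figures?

48.7

F is at the origin; FV is horizontal with |FV| = 17.0 and V on the −x side, so V = (-17.0, 0.00). Tangency of A1 to FV means the radius UV is perpendicular to FV, so U = V + (0, -10.3) = (-17.0, -10.3). On A1, V sits at bearing 90° from U; a 73° counterclockwise sweep puts E at bearing 163°, so E = U + 10.3·(cos 163°, sin 163°) = (-26.8, -7.29). Tangency of A1 to EJ means the radius UE is perpendicular to EJ, so EJ runs along (−sin 163°, cos 163°); with |EJ| = 27.8, J = (-35.0, -33.9). Then |FJ| = |J − F| = 48.7.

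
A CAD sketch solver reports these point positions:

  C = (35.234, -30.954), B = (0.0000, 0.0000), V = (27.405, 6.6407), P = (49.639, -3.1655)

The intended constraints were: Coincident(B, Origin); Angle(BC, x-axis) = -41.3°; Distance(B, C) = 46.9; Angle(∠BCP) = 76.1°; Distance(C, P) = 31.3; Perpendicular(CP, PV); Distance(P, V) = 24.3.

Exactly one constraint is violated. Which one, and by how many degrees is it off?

Perpendicular(CP, PV) — off by 3.60°.

B = (0.00, 0.00) ✓; BC at -41.30° ✓; |BC| = 46.90 ✓; ∠BCP = 76.10° ✓; |CP| = 31.30 ✓; ∠(CP, PV) = 93.60° ✗; |PV| = 24.30 ✓.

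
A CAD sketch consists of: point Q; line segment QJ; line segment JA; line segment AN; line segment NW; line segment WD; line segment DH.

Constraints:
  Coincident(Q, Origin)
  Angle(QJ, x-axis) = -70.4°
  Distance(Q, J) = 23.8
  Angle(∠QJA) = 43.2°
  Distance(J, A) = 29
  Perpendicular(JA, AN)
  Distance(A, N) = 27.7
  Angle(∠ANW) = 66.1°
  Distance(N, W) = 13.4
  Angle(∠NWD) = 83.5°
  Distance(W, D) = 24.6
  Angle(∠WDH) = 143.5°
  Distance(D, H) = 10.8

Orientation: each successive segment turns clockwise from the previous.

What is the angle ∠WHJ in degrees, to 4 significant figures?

44.02°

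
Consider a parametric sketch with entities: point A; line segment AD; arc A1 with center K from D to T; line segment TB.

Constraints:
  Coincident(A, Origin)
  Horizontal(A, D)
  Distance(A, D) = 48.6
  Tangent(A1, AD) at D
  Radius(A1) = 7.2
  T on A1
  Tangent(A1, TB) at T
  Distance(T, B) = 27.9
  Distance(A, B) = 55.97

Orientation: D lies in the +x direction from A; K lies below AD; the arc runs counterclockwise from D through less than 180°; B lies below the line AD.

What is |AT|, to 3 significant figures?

42.1

A is at the origin; AD is horizontal with |AD| = 48.6 and D on the +x side, so D = (48.6, 0.00). A1 meets AD tangentially, so KD is at right angles to AD, so K = D + (0, -7.2) = (48.6, -7.20). Since KT ⟂ TB (tangency), |KB| = √(7.2² + 27.9²) = 28.8 regardless of where T sits on A1. So B lies on both circle(A, 55.97) and circle(K, 28.8); the below-AD intersection is B = (43.3, -35.5). T is the foot of the tangent from B: T = (41.4, -7.68).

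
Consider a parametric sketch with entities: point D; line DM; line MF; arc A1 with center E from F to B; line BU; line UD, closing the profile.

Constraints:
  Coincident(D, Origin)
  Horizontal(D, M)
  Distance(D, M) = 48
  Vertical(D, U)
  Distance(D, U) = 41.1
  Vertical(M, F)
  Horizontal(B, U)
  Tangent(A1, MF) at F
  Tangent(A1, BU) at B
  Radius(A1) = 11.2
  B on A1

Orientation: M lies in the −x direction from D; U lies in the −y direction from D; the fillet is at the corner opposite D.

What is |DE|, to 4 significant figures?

47.42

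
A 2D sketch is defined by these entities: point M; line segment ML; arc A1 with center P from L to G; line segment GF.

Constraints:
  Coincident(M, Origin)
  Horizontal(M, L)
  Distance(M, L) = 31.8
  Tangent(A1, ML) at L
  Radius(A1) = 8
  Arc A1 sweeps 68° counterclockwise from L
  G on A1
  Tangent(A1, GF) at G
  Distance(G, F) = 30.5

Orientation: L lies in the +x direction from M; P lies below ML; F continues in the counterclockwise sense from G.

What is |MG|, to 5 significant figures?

24.891

M is at the origin; ML is horizontal with |ML| = 31.8 and L on the +x side, so L = (31.800, 0.0000). Tangency of A1 to ML means the radius PL is perpendicular to ML, so P = L + (0, -8) = (31.800, -8.0000). On A1, L sits at bearing 90° from P; a 68° counterclockwise sweep puts G at bearing 158°, so G = P + 8.0·(cos 158°, sin 158°) = (24.383, -5.0031). Then |MG| = |G − M| = 24.891.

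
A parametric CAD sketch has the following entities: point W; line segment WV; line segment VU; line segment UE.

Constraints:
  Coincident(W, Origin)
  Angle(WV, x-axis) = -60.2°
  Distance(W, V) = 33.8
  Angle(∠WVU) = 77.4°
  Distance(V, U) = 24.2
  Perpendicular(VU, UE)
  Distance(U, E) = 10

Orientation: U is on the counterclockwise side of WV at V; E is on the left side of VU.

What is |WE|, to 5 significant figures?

28.487

∠WVU = 77.4°, so VU runs at -60.2° + (180° − 77.4°) = 42.400° from the x-axis; with |VU| = 24.2, U = V + 24.2·(cos 42.400°, sin 42.400°) = (34.668, -13.012). VU is perpendicular to UE; with |UE| = 10.0 on the left of VU, E = U + 10.0·(-0.67430, 0.73846) = (27.925, -5.6278). Then |WE| = |E − W| = 28.487.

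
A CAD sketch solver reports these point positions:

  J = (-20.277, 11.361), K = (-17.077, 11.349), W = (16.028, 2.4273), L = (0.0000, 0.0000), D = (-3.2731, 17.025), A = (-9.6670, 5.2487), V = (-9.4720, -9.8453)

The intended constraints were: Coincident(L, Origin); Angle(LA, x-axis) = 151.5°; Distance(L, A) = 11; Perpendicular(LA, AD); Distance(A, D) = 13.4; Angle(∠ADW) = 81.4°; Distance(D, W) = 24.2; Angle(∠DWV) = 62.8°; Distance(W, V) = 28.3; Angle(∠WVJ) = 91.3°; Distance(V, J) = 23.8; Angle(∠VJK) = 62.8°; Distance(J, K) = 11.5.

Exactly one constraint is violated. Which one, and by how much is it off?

Distance(J, K) = 11.5 — off by 8.30.

L = (0.00, 0.00) ✓; LA at 151.5° ✓; |LA| = 11.00 ✓; ∠(LA, AD) = 90.00° ✓; |AD| = 13.40 ✓; ∠ADW = 81.40° ✓; |DW| = 24.20 ✓; ∠DWV = 62.80° ✓; |WV| = 28.30 ✓; ∠WVJ = 91.30° ✓; |VJ| = 23.80 ✓; ∠VJK = 62.79° ✓; |JK| = 3.200 ✗.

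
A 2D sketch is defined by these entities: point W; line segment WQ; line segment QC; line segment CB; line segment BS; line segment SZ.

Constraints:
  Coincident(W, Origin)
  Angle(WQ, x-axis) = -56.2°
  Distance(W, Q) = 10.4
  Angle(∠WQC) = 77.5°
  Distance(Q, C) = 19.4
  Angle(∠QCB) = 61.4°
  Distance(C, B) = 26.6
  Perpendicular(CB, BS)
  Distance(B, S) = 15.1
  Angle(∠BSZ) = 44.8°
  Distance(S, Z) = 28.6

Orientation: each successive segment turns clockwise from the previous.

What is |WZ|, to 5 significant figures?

18.730

W is at the origin; WQ runs at -56.2° with length 10.4, so Q = (5.7855, -8.6422). ∠WQC = 77.5° gives QC at -158.70° from the x-axis; with |QC| = 19.4, C = (-12.289, -15.689). ∠QCB = 61.4° gives CB at 82.700° from the x-axis; with |CB| = 26.6, B = (-8.9094, 10.695). CB is perpendicular to BS, so BS runs at -7.3000°; with |BS| = 15.1, S = (6.0682, 8.7764). ∠BSZ = 44.8° gives SZ at -142.50° from the x-axis; with |SZ| = 28.6, Z = (-16.622, -8.6342). Then |WZ| = |Z − W| = 18.730.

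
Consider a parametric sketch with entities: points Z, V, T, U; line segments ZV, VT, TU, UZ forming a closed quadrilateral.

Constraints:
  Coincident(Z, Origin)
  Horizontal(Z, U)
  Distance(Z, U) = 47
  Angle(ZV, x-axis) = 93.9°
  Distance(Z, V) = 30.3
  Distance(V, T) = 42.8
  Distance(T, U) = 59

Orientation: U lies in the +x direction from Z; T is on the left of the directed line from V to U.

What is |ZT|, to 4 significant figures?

65.00

Checks: |VT| = 42.80 ✓; |TU| = 59.00 ✓.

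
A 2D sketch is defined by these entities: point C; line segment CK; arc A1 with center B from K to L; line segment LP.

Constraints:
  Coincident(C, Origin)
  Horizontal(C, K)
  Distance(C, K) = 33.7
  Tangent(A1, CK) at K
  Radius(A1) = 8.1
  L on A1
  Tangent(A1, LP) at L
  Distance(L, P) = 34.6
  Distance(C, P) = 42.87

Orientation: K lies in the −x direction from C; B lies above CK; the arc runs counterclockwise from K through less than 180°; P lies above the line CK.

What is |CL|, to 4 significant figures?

26.56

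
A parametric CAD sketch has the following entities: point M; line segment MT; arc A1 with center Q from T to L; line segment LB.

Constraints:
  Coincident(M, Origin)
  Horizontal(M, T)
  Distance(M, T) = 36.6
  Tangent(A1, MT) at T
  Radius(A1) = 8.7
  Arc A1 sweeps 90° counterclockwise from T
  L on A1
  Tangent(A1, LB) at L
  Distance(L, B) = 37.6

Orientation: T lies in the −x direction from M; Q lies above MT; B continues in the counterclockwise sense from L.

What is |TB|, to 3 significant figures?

47.1

M is at the origin; MT is horizontal with |MT| = 36.6 and T on the −x side, so T = (-36.6, 0.00). Tangency of A1 to MT means the radius QT is perpendicular to MT, so Q = T + (0, 8.7) = (-36.6, 8.70). On A1, T sits at bearing -90° from Q; a 90° counterclockwise sweep puts L at bearing 0°, so L = Q + 8.7·(cos 0°, sin 0°) = (-27.9, 8.70). A1 meets LB tangentially, so QL is at right angles to LB, so LB runs along (−sin 0°, cos 0°); with |LB| = 37.6, B = (-27.9, 46.3). Then |TB| = |B − T| = 47.1.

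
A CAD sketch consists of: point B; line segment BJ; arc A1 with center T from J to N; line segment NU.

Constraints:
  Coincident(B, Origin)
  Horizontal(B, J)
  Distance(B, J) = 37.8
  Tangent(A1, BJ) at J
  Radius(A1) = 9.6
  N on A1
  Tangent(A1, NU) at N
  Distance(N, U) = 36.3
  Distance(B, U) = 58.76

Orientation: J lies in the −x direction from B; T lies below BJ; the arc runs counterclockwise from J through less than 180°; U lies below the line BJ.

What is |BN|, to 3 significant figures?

48.6

B is at the origin; BJ is horizontal with |BJ| = 37.8 and J on the −x side, so J = (-37.8, 0.00). Tangency of A1 to BJ means the radius TJ is perpendicular to BJ, so T = J + (0, -9.6) = (-37.8, -9.60). Since TN ⟂ NU (tangency), |TU| = √(9.6² + 36.3²) = 37.5 regardless of where N sits on A1. So U lies on both circle(B, 58.76) and circle(T, 37.5); the below-BJ intersection is U = (-35.2, -47.1). N is the foot of the tangent from U: N = (-46.9, -12.7).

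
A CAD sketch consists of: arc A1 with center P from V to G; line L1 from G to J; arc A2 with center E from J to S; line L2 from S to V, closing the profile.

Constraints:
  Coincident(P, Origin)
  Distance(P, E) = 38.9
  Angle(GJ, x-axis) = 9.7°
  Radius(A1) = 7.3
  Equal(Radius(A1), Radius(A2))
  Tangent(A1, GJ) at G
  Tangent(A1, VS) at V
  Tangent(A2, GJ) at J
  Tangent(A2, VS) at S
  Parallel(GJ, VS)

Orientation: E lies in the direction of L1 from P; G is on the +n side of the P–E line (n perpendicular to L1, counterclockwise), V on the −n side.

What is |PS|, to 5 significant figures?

39.579

The slot axis is L1's direction at 9.7°, so u = (cos 9.7°, sin 9.7°) = (0.98570, 0.16849) and n = (−sin 9.7°, cos 9.7°) = (-0.16849, 0.98570). P is at the origin and E lies 38.9 along u from P, so E = 38.9·u = (38.344, 6.5542). Tangency of A1 to both parallel lines with radius 7.3 puts G and V at P ± 7.3·n: G = (-1.2300, 7.1956), V = (1.2300, -7.1956). Equal radii place J and S the same way about E: J = E + 7.3·n = (37.114, 13.750), S = E − 7.3·n = (39.574, -0.64140). Then |PS| = |S − P| = 39.579.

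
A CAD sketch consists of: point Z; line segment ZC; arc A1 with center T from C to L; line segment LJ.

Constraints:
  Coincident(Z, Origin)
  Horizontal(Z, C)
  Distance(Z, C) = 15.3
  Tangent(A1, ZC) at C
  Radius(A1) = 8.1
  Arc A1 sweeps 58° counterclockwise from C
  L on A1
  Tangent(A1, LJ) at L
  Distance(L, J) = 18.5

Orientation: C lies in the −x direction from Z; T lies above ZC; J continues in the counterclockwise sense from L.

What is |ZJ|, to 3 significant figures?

19.5

Z is at the origin; Z and C share the same y with |ZC| = 15.3 and C on the −x side, so C = (-15.3, 0.00). Tangency of A1 to ZC means the radius TC is perpendicular to ZC, so T = C + (0, 8.1) = (-15.3, 8.10). On A1, C sits at bearing -90° from T; a 58° counterclockwise sweep puts L at bearing -32°, so L = T + 8.1·(cos -32°, sin -32°) = (-8.43, 3.81). The tangent condition forces TL to be normal to LJ, so LJ runs along (−sin -32°, cos -32°); with |LJ| = 18.5, J = (1.37, 19.5). Then |ZJ| = |J − Z| = 19.5.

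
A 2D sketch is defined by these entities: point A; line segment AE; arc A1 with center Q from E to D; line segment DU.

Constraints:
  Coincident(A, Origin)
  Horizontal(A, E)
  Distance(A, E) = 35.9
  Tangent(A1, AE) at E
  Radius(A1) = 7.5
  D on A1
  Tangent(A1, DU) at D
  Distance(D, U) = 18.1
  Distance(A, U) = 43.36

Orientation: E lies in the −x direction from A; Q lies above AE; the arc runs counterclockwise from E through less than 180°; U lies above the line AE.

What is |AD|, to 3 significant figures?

30.3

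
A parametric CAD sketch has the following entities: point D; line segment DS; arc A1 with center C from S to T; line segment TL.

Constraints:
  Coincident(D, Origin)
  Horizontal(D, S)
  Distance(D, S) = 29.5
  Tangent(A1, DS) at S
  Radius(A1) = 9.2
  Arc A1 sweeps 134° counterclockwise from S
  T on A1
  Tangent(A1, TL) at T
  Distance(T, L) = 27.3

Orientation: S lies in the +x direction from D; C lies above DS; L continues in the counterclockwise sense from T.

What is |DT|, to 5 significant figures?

39.339

D is at the origin; DS is horizontal with |DS| = 29.5 and S on the +x side, so S = (29.500, 0.0000). Since A1 is tangent to DS there, CS ⟂ DS, so C = S + (0, 9.2) = (29.500, 9.2000). On A1, S sits at bearing -90° from C; a 134° counterclockwise sweep puts T at bearing 44°, so T = C + 9.2·(cos 44°, sin 44°) = (36.118, 15.591). Then |DT| = |T − D| = 39.339.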